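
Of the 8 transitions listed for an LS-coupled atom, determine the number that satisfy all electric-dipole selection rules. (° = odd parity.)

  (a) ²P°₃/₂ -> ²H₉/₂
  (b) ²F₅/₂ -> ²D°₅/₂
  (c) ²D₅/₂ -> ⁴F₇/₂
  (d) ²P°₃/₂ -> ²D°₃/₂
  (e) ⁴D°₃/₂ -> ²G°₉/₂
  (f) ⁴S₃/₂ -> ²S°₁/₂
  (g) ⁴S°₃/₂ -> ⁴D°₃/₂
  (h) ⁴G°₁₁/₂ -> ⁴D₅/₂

1

(a) forbidden (ΔL, ΔJ fail)
(b) allowed
(c) forbidden (parity, ΔS fail)
(d) forbidden (parity fails)
(e) forbidden (parity, ΔS, ΔL, ΔJ fail)
(f) forbidden (ΔS, ΔL fail)
(g) forbidden (parity, ΔL fail)
(h) forbidden (ΔL, ΔJ fail)
Total allowed: 1 of 8.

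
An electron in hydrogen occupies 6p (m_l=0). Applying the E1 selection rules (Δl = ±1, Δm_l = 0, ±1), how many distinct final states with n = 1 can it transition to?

1

E1 requires Δl = ±1, so l_f ∈ {0, 2}; with 0 ≤ l_f ≤ n_f−1 = 0, the allowed l_f values are {0}.
For l_f = 0: m_f ∈ {m_i−1, m_i, m_i+1} ∩ [−0, 0] = {0} → 1 state.
Total: 1.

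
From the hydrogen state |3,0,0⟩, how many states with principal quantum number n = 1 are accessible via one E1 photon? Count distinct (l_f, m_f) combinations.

0

E1 requires l_f ∈ {-1, 1}, but neither lies in [0, 0], so no final state is reachable.
Total: 0.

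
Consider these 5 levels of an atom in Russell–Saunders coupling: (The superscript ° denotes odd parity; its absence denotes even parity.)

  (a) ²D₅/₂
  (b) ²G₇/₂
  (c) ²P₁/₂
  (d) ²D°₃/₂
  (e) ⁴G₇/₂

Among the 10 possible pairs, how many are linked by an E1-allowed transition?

2

(a)–(b): forbidden (parity, ΔL).
(a)–(c): forbidden (parity, ΔJ).
(a)–(d): allowed.
(a)–(e): forbidden (parity, ΔS, ΔL).
(b)–(c): forbidden (parity, ΔL, ΔJ).
(b)–(d): forbidden (ΔL, ΔJ).
(b)–(e): forbidden (parity, ΔS).
(c)–(d): allowed.
(c)–(e): forbidden (parity, ΔS, ΔL, ΔJ).
(d)–(e): forbidden (ΔS, ΔL, ΔJ).
Allowed pairs: 2 of 10.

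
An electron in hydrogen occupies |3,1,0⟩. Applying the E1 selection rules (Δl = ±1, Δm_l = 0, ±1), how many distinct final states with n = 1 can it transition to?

E1 requires Δl = ±1, so l_f ∈ {0, 2}; with 0 ≤ l_f ≤ n_f−1 = 0, the allowed l_f values are {0}.
For l_f = 0: m_f ∈ {m_i−1, m_i, m_i+1} ∩ [−0, 0] = {0} → 1 state.
Total: 1.

1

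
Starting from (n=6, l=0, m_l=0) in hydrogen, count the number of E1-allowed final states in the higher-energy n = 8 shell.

E1 requires Δl = ±1, so l_f ∈ {-1, 1}; with 0 ≤ l_f ≤ n_f−1 = 7, the allowed l_f values are {1}.
For l_f = 1: m_f ∈ {m_i−1, m_i, m_i+1} ∩ [−1, 1] = {-1, 0, 1} → 3 states.
Total: 3.

3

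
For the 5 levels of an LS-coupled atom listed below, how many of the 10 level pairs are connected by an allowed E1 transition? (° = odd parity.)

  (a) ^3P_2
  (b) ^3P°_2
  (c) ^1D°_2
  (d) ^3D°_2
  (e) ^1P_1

(a)–(b): allowed.
(a)–(c): forbidden (ΔS).
(a)–(d): allowed.
(a)–(e): forbidden (parity, ΔS).
(b)–(c): forbidden (parity, ΔS).
(b)–(d): forbidden (parity).
(b)–(e): forbidden (ΔS).
(c)–(d): forbidden (parity, ΔS).
(c)–(e): allowed.
(d)–(e): forbidden (ΔS).
Allowed pairs: 3 of 10.

3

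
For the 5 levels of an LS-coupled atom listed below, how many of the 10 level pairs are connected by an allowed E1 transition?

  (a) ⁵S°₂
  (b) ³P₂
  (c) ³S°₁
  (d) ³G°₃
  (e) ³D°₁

2

(a)–(b): forbidden (ΔS).
(a)–(c): forbidden (parity, ΔS, ΔL).
(a)–(d): forbidden (parity, ΔS, ΔL).
(a)–(e): forbidden (parity, ΔS, ΔL).
(b)–(c): allowed.
(b)–(d): forbidden (ΔL).
(b)–(e): allowed.
(c)–(d): forbidden (parity, ΔL, ΔJ).
(c)–(e): forbidden (parity, ΔL).
(d)–(e): forbidden (parity, ΔL, ΔJ).
Allowed pairs: 2 of 10.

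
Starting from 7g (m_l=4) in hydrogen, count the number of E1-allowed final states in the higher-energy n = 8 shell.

E1 requires Δl = ±1, so l_f ∈ {3, 5}; with 0 ≤ l_f ≤ n_f−1 = 7, the allowed l_f values are {3, 5}.
For l_f = 3: m_f ∈ {m_i−1, m_i, m_i+1} ∩ [−3, 3] = {3} → 1 state.
For l_f = 5: m_f ∈ {m_i−1, m_i, m_i+1} ∩ [−5, 5] = {3, 4, 5} → 3 states.
Total: 4.

4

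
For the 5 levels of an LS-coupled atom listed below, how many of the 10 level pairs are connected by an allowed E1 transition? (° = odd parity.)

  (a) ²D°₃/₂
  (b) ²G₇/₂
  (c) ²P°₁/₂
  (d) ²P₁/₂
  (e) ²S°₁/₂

3

(a)–(b): forbidden (ΔL, ΔJ).
(a)–(c): forbidden (parity).
(a)–(d): allowed.
(a)–(e): forbidden (parity, ΔL).
(b)–(c): forbidden (ΔL, ΔJ).
(b)–(d): forbidden (parity, ΔL, ΔJ).
(b)–(e): forbidden (ΔL, ΔJ).
(c)–(d): allowed.
(c)–(e): forbidden (parity).
(d)–(e): allowed.
Allowed pairs: 3 of 10.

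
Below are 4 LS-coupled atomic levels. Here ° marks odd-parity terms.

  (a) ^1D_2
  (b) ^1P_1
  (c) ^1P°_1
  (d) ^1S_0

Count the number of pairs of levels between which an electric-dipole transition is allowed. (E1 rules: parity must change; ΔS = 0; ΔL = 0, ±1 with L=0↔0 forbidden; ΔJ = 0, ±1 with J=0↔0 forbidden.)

(a)–(b): forbidden (parity).
(a)–(c): allowed.
(a)–(d): forbidden (parity, ΔL, ΔJ).
(b)–(c): allowed.
(b)–(d): forbidden (parity).
(c)–(d): allowed.
Allowed pairs: 3 of 6.

3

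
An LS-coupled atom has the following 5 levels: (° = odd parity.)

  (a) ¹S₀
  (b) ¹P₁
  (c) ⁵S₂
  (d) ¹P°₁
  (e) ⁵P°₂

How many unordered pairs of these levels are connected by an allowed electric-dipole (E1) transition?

(a)–(b): forbidden (parity).
(a)–(c): forbidden (parity, ΔS, ΔL, ΔJ).
(a)–(d): allowed.
(a)–(e): forbidden (ΔS, ΔJ).
(b)–(c): forbidden (parity, ΔS).
(b)–(d): allowed.
(b)–(e): forbidden (ΔS).
(c)–(d): forbidden (ΔS).
(c)–(e): allowed.
(d)–(e): forbidden (parity, ΔS).
Allowed pairs: 3 of 10.

3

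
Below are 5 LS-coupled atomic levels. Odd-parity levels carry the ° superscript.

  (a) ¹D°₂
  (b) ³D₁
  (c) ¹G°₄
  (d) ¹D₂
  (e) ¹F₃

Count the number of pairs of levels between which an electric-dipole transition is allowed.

(a)–(b): forbidden (ΔS).
(a)–(c): forbidden (parity, ΔL, ΔJ).
(a)–(d): allowed.
(a)–(e): allowed.
(b)–(c): forbidden (ΔS, ΔL, ΔJ).
(b)–(d): forbidden (parity, ΔS).
(b)–(e): forbidden (parity, ΔS, ΔJ).
(c)–(d): forbidden (ΔL, ΔJ).
(c)–(e): allowed.
(d)–(e): forbidden (parity).
Allowed pairs: 3 of 10.

3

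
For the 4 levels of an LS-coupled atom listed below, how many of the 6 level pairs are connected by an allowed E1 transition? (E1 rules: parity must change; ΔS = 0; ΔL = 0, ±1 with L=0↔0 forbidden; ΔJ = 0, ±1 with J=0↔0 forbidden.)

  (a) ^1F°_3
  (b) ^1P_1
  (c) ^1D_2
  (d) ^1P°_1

3

(a)–(b): forbidden (ΔL, ΔJ).
(a)–(c): allowed.
(a)–(d): forbidden (parity, ΔL, ΔJ).
(b)–(c): forbidden (parity).
(b)–(d): allowed.
(c)–(d): allowed.
Allowed pairs: 3 of 6.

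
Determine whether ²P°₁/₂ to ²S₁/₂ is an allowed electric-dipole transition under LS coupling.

Initial level: S=1/2, L=1, J=1/2, parity odd. Final level: S=1/2, L=0, J=1/2, parity even.
Parity must change: odd → even — ok.
ΔJ = 0, ±1 (not J=0↔0): J: 1/2 → 1/2, ΔJ = +0 — ok.
ΔS = 0: S: 1/2 → 1/2 — ok.
ΔL = 0, ±1 (not L=0↔0): L: 1 → 0, ΔL = -1 — ok.
All four E1 rules are satisfied.

allowed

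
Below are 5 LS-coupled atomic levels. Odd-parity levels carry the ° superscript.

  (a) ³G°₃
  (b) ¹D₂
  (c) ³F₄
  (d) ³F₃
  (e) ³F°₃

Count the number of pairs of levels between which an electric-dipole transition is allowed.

(a)–(b): forbidden (ΔS, ΔL).
(a)–(c): allowed.
(a)–(d): allowed.
(a)–(e): forbidden (parity).
(b)–(c): forbidden (parity, ΔS, ΔJ).
(b)–(d): forbidden (parity, ΔS).
(b)–(e): forbidden (ΔS).
(c)–(d): forbidden (parity).
(c)–(e): allowed.
(d)–(e): allowed.
Allowed pairs: 4 of 10.

4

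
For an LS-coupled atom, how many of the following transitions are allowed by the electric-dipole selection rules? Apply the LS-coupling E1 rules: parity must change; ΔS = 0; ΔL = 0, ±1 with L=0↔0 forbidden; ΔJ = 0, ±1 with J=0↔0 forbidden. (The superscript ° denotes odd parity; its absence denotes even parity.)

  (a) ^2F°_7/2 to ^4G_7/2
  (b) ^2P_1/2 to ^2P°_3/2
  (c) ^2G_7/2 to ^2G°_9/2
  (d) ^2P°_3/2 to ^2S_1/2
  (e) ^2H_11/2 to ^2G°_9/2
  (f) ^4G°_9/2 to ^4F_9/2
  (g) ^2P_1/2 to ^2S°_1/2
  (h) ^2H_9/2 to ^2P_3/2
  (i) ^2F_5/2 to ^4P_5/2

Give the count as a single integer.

6

(a) forbidden (ΔS fails)
(b) allowed
(c) allowed
(d) allowed
(e) allowed
(f) allowed
(g) allowed
(h) forbidden (parity, ΔL, ΔJ fail)
(i) forbidden (parity, ΔS, ΔL fail)
Total allowed: 6 of 9.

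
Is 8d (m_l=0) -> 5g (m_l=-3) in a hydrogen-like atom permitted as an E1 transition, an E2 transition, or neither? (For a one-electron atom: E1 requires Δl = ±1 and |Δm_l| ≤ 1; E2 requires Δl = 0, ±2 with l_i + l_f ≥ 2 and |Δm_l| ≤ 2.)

Δl = 4 − 2 = +2; l_i + l_f = 6.
Δm_l = -3.
E1 (Δl = ±1, |Δm_l| ≤ 1): not satisfied.
E2 (Δl = 0,±2, l_i+l_f ≥ 2, |Δm_l| ≤ 2): not satisfied.

neither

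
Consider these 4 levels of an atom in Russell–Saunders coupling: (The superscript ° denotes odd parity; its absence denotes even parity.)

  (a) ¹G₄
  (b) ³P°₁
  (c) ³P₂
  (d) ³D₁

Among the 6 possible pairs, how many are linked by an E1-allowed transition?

2

(a)–(b): forbidden (ΔS, ΔL, ΔJ).
(a)–(c): forbidden (parity, ΔS, ΔL, ΔJ).
(a)–(d): forbidden (parity, ΔS, ΔL, ΔJ).
(b)–(c): allowed.
(b)–(d): allowed.
(c)–(d): forbidden (parity).
Allowed pairs: 2 of 6.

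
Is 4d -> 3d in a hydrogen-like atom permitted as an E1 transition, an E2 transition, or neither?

Δl = 2 − 2 = +0; l_i + l_f = 4.
E1 (Δl = ±1): not satisfied.
E2 (Δl = 0,±2, l_i+l_f ≥ 2): satisfied.

E2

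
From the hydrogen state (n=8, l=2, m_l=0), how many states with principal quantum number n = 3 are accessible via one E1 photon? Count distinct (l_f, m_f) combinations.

E1 requires Δl = ±1, so l_f ∈ {1, 3}; with 0 ≤ l_f ≤ n_f−1 = 2, the allowed l_f values are {1}.
For l_f = 1: m_f ∈ {m_i−1, m_i, m_i+1} ∩ [−1, 1] = {-1, 0, 1} → 3 states.
Total: 3.

3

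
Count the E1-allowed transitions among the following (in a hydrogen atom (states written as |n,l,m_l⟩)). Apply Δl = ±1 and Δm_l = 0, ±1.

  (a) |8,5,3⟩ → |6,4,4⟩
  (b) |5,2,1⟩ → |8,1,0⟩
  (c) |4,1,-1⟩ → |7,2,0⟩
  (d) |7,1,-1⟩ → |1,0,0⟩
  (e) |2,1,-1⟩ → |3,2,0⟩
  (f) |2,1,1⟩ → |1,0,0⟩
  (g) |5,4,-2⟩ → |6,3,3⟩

6

(a) allowed
(b) allowed
(c) allowed
(d) allowed
(e) allowed
(f) allowed
(g) forbidden — Δm_l = +5 (E1 requires Δm_l = 0, ±1)
Total allowed: 6 of 7.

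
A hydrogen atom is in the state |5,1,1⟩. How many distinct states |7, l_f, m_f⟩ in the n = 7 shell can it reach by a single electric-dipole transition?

E1 requires Δl = ±1, so l_f ∈ {0, 2}; with 0 ≤ l_f ≤ n_f−1 = 6, the allowed l_f values are {0, 2}.
For l_f = 0: m_f ∈ {m_i−1, m_i, m_i+1} ∩ [−0, 0] = {0} → 1 state.
For l_f = 2: m_f ∈ {m_i−1, m_i, m_i+1} ∩ [−2, 2] = {0, 1, 2} → 3 states.
Total: 4.

4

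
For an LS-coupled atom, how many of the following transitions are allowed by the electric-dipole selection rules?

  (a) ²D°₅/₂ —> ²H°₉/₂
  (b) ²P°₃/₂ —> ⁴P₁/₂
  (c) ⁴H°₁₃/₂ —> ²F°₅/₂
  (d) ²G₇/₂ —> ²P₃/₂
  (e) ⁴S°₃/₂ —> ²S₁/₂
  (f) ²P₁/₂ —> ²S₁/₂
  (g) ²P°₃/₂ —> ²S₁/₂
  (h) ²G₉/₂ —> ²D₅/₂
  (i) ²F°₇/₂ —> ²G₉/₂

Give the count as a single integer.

(a) forbidden (parity, ΔL, ΔJ fail)
(b) forbidden (ΔS fails)
(c) forbidden (parity, ΔS, ΔL, ΔJ fail)
(d) forbidden (parity, ΔL, ΔJ fail)
(e) forbidden (ΔS, ΔL fail)
(f) forbidden (parity fails)
(g) allowed
(h) forbidden (parity, ΔL, ΔJ fail)
(i) allowed
Total allowed: 2 of 9.

2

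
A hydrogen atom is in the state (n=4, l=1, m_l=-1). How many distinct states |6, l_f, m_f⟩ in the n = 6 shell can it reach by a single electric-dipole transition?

4

E1 requires Δl = ±1, so l_f ∈ {0, 2}; with 0 ≤ l_f ≤ n_f−1 = 5, the allowed l_f values are {0, 2}.
For l_f = 0: m_f ∈ {m_i−1, m_i, m_i+1} ∩ [−0, 0] = {0} → 1 state.
For l_f = 2: m_f ∈ {m_i−1, m_i, m_i+1} ∩ [−2, 2] = {-2, -1, 0} → 3 states.
Total: 4.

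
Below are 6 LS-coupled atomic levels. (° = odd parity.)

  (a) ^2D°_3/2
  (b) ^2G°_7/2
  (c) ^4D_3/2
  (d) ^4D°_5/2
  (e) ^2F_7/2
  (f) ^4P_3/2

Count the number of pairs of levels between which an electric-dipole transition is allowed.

3

(a)–(b): forbidden (parity, ΔL, ΔJ).
(a)–(c): forbidden (ΔS).
(a)–(d): forbidden (parity, ΔS).
(a)–(e): forbidden (ΔJ).
(a)–(f): forbidden (ΔS).
(b)–(c): forbidden (ΔS, ΔL, ΔJ).
(b)–(d): forbidden (parity, ΔS, ΔL).
(b)–(e): allowed.
(b)–(f): forbidden (ΔS, ΔL, ΔJ).
(c)–(d): allowed.
(c)–(e): forbidden (parity, ΔS, ΔJ).
(c)–(f): forbidden (parity).
(d)–(e): forbidden (ΔS).
(d)–(f): allowed.
(e)–(f): forbidden (parity, ΔS, ΔL, ΔJ).
Allowed pairs: 3 of 15.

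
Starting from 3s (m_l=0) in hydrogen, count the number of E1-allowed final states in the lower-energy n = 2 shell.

3

E1 requires Δl = ±1, so l_f ∈ {-1, 1}; with 0 ≤ l_f ≤ n_f−1 = 1, the allowed l_f values are {1}.
For l_f = 1: m_f ∈ {m_i−1, m_i, m_i+1} ∩ [−1, 1] = {-1, 0, 1} → 3 states.
Total: 3.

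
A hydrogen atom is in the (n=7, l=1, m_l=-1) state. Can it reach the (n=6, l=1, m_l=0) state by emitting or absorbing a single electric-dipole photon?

l: 1 → 1 (Δl = +0). Δl = ±1 fails.
Δm_l = 0 − (-1) = +1. E1 requires Δm_l = 0, ±1: passes.
The transition is electric-dipole forbidden.

forbidden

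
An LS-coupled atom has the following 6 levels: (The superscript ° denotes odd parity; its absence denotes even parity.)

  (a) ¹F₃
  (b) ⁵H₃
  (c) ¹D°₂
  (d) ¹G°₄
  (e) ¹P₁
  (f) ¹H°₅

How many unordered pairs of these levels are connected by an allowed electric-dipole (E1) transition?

(a)–(b): forbidden (parity, ΔS, ΔL).
(a)–(c): allowed.
(a)–(d): allowed.
(a)–(e): forbidden (parity, ΔL, ΔJ).
(a)–(f): forbidden (ΔL, ΔJ).
(b)–(c): forbidden (ΔS, ΔL).
(b)–(d): forbidden (ΔS).
(b)–(e): forbidden (parity, ΔS, ΔL, ΔJ).
(b)–(f): forbidden (ΔS, ΔJ).
(c)–(d): forbidden (parity, ΔL, ΔJ).
(c)–(e): allowed.
(c)–(f): forbidden (parity, ΔL, ΔJ).
(d)–(e): forbidden (ΔL, ΔJ).
(d)–(f): forbidden (parity).
(e)–(f): forbidden (ΔL, ΔJ).
Allowed pairs: 3 of 15.

3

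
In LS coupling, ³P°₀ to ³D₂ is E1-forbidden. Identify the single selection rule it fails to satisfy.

the ΔJ = 0, ±1 rule

Parity must change: odd → even — passes.
ΔS = 0: S: 1 → 1 — passes.
ΔL = 0, ±1 (not L=0↔0): L: 1 → 2, ΔL = +1 — passes.
ΔJ = 0, ±1 (not J=0↔0): J: 0 → 2, ΔJ = +2 — fails.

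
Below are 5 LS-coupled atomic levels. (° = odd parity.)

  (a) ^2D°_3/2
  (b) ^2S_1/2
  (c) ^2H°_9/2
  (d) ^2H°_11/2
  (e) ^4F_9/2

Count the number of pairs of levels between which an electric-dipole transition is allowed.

(a)–(b): forbidden (ΔL).
(a)–(c): forbidden (parity, ΔL, ΔJ).
(a)–(d): forbidden (parity, ΔL, ΔJ).
(a)–(e): forbidden (ΔS, ΔJ).
(b)–(c): forbidden (ΔL, ΔJ).
(b)–(d): forbidden (ΔL, ΔJ).
(b)–(e): forbidden (parity, ΔS, ΔL, ΔJ).
(c)–(d): forbidden (parity).
(c)–(e): forbidden (ΔS, ΔL).
(d)–(e): forbidden (ΔS, ΔL).
Allowed pairs: 0 of 10.

0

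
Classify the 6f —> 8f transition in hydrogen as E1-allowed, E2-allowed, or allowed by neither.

Δl = 3 − 3 = +0; l_i + l_f = 6.
E1 (Δl = ±1): not satisfied.
E2 (Δl = 0,±2, l_i+l_f ≥ 2): satisfied.

E2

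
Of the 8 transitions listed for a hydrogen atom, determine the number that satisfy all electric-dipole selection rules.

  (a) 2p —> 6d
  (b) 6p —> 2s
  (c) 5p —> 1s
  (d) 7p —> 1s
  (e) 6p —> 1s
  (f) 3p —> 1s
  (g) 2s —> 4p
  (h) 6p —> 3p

(a) allowed
(b) allowed
(c) allowed
(d) allowed
(e) allowed
(f) allowed
(g) allowed
(h) forbidden — Δl = +0 (E1 requires Δl = ±1)
Total allowed: 7 of 8.

7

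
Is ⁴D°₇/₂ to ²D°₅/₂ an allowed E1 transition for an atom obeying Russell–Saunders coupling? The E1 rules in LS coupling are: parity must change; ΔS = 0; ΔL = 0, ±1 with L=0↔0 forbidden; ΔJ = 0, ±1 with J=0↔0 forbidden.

Parity must change: odd → odd — fails.
ΔS = 0: S: 3/2 → 1/2 — fails.
ΔL = 0, ±1 (not L=0↔0): L: 2 → 2, ΔL = +0 — passes.
ΔJ = 0, ±1 (not J=0↔0): J: 7/2 → 5/2, ΔJ = -1 — passes.
Rule(s) violated: parity, ΔS.

forbidden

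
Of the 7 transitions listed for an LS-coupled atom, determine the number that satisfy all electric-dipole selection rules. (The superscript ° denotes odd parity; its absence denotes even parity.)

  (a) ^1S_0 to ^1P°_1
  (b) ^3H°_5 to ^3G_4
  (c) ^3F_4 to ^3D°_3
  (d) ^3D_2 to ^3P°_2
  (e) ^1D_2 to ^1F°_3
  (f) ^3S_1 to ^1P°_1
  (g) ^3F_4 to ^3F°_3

6

(a) allowed
(b) allowed
(c) allowed
(d) allowed
(e) allowed
(f) forbidden (ΔS fails)
(g) allowed
Total allowed: 6 of 7.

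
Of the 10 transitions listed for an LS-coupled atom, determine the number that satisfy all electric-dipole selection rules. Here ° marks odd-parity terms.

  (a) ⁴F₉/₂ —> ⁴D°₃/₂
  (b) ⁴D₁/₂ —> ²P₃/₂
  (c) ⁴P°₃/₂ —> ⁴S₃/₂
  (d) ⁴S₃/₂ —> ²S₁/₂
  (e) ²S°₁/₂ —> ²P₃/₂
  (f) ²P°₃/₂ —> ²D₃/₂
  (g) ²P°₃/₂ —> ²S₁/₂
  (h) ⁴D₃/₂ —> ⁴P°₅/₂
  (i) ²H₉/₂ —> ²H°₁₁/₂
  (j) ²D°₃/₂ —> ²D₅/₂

(a) forbidden (ΔJ fails)
(b) forbidden (parity, ΔS fail)
(c) allowed
(d) forbidden (parity, ΔS, ΔL fail)
(e) allowed
(f) allowed
(g) allowed
(h) allowed
(i) allowed
(j) allowed
Total allowed: 7 of 10.

7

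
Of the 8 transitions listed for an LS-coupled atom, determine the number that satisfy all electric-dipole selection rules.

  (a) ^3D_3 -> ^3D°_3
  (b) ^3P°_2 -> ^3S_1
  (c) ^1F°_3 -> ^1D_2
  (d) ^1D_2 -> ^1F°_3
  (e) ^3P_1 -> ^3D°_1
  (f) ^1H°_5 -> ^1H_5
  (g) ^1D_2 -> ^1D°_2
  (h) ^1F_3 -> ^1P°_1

(a) allowed
(b) allowed
(c) allowed
(d) allowed
(e) allowed
(f) allowed
(g) allowed
(h) forbidden (ΔL, ΔJ fail)
Total allowed: 7 of 8.

7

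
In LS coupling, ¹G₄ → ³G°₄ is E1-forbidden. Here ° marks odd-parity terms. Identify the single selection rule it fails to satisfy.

the ΔS = 0 rule

Reading off the term symbols: S 0→1, L 4→4, J 4→4, parity even→odd.
Parity must change: even → odd — satisfied.
ΔS = 0: S: 0 → 1 — violated.
ΔL = 0, ±1 (not L=0↔0): L: 4 → 4, ΔL = +0 — satisfied.
ΔJ = 0, ±1 (not J=0↔0): J: 4 → 4, ΔJ = +0 — satisfied.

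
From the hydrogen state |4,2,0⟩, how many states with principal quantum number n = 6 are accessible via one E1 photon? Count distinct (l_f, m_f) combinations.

6

E1 requires Δl = ±1, so l_f ∈ {1, 3}; with 0 ≤ l_f ≤ n_f−1 = 5, the allowed l_f values are {1, 3}.
For l_f = 1: m_f ∈ {m_i−1, m_i, m_i+1} ∩ [−1, 1] = {-1, 0, 1} → 3 states.
For l_f = 3: m_f ∈ {m_i−1, m_i, m_i+1} ∩ [−3, 3] = {-1, 0, 1} → 3 states.
Total: 6.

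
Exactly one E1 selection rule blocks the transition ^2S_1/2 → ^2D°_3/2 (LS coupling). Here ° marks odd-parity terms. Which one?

Initial level: S=1/2, L=0, J=1/2, parity even. Final level: S=1/2, L=2, J=3/2, parity odd.
ΔL = 0, ±1 (not L=0↔0): L: 0 → 2, ΔL = +2 — violated.
Parity must change: even → odd — satisfied.
ΔJ = 0, ±1 (not J=0↔0): J: 1/2 → 3/2, ΔJ = +1 — satisfied.
ΔS = 0: S: 1/2 → 1/2 — satisfied.

the ΔL = 0, ±1 rule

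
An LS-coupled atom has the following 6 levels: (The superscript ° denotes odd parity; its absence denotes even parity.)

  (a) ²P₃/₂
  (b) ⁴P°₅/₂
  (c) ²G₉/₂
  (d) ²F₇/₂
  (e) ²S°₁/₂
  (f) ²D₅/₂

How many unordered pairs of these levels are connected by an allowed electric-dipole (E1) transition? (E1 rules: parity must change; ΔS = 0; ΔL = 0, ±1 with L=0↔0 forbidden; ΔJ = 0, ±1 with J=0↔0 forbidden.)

1

(a)–(b): forbidden (ΔS).
(a)–(c): forbidden (parity, ΔL, ΔJ).
(a)–(d): forbidden (parity, ΔL, ΔJ).
(a)–(e): allowed.
(a)–(f): forbidden (parity).
(b)–(c): forbidden (ΔS, ΔL, ΔJ).
(b)–(d): forbidden (ΔS, ΔL).
(b)–(e): forbidden (parity, ΔS, ΔJ).
(b)–(f): forbidden (ΔS).
(c)–(d): forbidden (parity).
(c)–(e): forbidden (ΔL, ΔJ).
(c)–(f): forbidden (parity, ΔL, ΔJ).
(d)–(e): forbidden (ΔL, ΔJ).
(d)–(f): forbidden (parity).
(e)–(f): forbidden (ΔL, ΔJ).
Allowed pairs: 1 of 15.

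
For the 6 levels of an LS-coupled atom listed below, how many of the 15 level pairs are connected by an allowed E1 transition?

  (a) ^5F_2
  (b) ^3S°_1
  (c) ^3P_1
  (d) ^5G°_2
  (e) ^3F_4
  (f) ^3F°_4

3

(a)–(b): forbidden (ΔS, ΔL).
(a)–(c): forbidden (parity, ΔS, ΔL).
(a)–(d): allowed.
(a)–(e): forbidden (parity, ΔS, ΔJ).
(a)–(f): forbidden (ΔS, ΔJ).
(b)–(c): allowed.
(b)–(d): forbidden (parity, ΔS, ΔL).
(b)–(e): forbidden (ΔL, ΔJ).
(b)–(f): forbidden (parity, ΔL, ΔJ).
(c)–(d): forbidden (ΔS, ΔL).
(c)–(e): forbidden (parity, ΔL, ΔJ).
(c)–(f): forbidden (ΔL, ΔJ).
(d)–(e): forbidden (ΔS, ΔJ).
(d)–(f): forbidden (parity, ΔS, ΔJ).
(e)–(f): allowed.
Allowed pairs: 3 of 15.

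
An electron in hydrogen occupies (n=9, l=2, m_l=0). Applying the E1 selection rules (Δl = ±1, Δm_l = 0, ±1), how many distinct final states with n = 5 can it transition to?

6

E1 requires Δl = ±1, so l_f ∈ {1, 3}; with 0 ≤ l_f ≤ n_f−1 = 4, the allowed l_f values are {1, 3}.
For l_f = 1: m_f ∈ {m_i−1, m_i, m_i+1} ∩ [−1, 1] = {-1, 0, 1} → 3 states.
For l_f = 3: m_f ∈ {m_i−1, m_i, m_i+1} ∩ [−3, 3] = {-1, 0, 1} → 3 states.
Total: 6.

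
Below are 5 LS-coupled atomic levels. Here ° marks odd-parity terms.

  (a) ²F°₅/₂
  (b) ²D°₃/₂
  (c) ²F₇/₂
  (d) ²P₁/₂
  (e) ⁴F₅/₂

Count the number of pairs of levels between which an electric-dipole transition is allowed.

2

(a)–(b): forbidden (parity).
(a)–(c): allowed.
(a)–(d): forbidden (ΔL, ΔJ).
(a)–(e): forbidden (ΔS).
(b)–(c): forbidden (ΔJ).
(b)–(d): allowed.
(b)–(e): forbidden (ΔS).
(c)–(d): forbidden (parity, ΔL, ΔJ).
(c)–(e): forbidden (parity, ΔS).
(d)–(e): forbidden (parity, ΔS, ΔL, ΔJ).
Allowed pairs: 2 of 10.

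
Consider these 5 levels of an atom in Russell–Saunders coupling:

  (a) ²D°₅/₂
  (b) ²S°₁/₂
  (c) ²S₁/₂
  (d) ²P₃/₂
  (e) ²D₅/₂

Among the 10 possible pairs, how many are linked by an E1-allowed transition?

(a)–(b): forbidden (parity, ΔL, ΔJ).
(a)–(c): forbidden (ΔL, ΔJ).
(a)–(d): allowed.
(a)–(e): allowed.
(b)–(c): forbidden (ΔL).
(b)–(d): allowed.
(b)–(e): forbidden (ΔL, ΔJ).
(c)–(d): forbidden (parity).
(c)–(e): forbidden (parity, ΔL, ΔJ).
(d)–(e): forbidden (parity).
Allowed pairs: 3 of 10.

3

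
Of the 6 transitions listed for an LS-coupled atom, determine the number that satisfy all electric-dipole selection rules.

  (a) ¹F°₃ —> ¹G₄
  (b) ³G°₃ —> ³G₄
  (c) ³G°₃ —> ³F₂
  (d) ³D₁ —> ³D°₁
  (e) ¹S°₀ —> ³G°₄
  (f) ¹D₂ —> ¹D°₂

5

(a) allowed
(b) allowed
(c) allowed
(d) allowed
(e) forbidden (parity, ΔS, ΔL, ΔJ fail)
(f) allowed
Total allowed: 5 of 6.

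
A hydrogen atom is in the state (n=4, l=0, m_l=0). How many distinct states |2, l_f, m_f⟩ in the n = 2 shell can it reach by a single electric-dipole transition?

3

E1 requires Δl = ±1, so l_f ∈ {-1, 1}; with 0 ≤ l_f ≤ n_f−1 = 1, the allowed l_f values are {1}.
For l_f = 1: m_f ∈ {m_i−1, m_i, m_i+1} ∩ [−1, 1] = {-1, 0, 1} → 3 states.
Total: 3.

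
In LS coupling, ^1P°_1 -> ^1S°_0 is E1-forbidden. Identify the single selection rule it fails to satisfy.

parity

Reading off the term symbols: S 0→0, L 1→0, J 1→0, parity odd→odd.
ΔJ = 0, ±1 (not J=0↔0): J: 1 → 0, ΔJ = -1 — ✓.
ΔS = 0: S: 0 → 0 — ✓.
Parity must change: odd → odd — ✗.
ΔL = 0, ±1 (not L=0↔0): L: 1 → 0, ΔL = -1 — ✓.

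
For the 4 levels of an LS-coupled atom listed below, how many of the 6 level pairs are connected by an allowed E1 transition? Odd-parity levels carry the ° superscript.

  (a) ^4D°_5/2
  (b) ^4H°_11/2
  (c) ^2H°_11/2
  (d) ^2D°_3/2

0

(a)–(b): forbidden (parity, ΔL, ΔJ).
(a)–(c): forbidden (parity, ΔS, ΔL, ΔJ).
(a)–(d): forbidden (parity, ΔS).
(b)–(c): forbidden (parity, ΔS).
(b)–(d): forbidden (parity, ΔS, ΔL, ΔJ).
(c)–(d): forbidden (parity, ΔL, ΔJ).
Allowed pairs: 0 of 6.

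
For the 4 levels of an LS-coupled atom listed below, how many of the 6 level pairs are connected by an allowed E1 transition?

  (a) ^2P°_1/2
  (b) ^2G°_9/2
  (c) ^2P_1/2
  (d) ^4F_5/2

1

(a)–(b): forbidden (parity, ΔL, ΔJ).
(a)–(c): allowed.
(a)–(d): forbidden (ΔS, ΔL, ΔJ).
(b)–(c): forbidden (ΔL, ΔJ).
(b)–(d): forbidden (ΔS, ΔJ).
(c)–(d): forbidden (parity, ΔS, ΔL, ΔJ).
Allowed pairs: 1 of 6.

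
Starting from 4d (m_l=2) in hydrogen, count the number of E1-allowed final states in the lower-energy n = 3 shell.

E1 requires Δl = ±1, so l_f ∈ {1, 3}; with 0 ≤ l_f ≤ n_f−1 = 2, the allowed l_f values are {1}.
For l_f = 1: m_f ∈ {m_i−1, m_i, m_i+1} ∩ [−1, 1] = {1} → 1 state.
Total: 1.

1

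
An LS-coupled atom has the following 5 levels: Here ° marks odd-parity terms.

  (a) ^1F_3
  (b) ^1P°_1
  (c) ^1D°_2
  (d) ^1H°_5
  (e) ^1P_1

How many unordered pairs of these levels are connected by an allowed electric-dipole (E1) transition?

3

(a)–(b): forbidden (ΔL, ΔJ).
(a)–(c): allowed.
(a)–(d): forbidden (ΔL, ΔJ).
(a)–(e): forbidden (parity, ΔL, ΔJ).
(b)–(c): forbidden (parity).
(b)–(d): forbidden (parity, ΔL, ΔJ).
(b)–(e): allowed.
(c)–(d): forbidden (parity, ΔL, ΔJ).
(c)–(e): allowed.
(d)–(e): forbidden (ΔL, ΔJ).
Allowed pairs: 3 of 10.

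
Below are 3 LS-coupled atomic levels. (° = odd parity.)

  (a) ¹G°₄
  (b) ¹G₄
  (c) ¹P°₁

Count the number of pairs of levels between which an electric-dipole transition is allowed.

(a)–(b): allowed.
(a)–(c): forbidden (parity, ΔL, ΔJ).
(b)–(c): forbidden (ΔL, ΔJ).
Allowed pairs: 1 of 3.

1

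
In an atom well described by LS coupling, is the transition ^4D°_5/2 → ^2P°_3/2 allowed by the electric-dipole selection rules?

forbidden

Reading off the term symbols: S 3/2→1/2, L 2→1, J 5/2→3/2, parity odd→odd.
ΔS = 0: S: 3/2 → 1/2 — violated.
ΔL = 0, ±1 (not L=0↔0): L: 2 → 1, ΔL = -1 — satisfied.
Parity must change: odd → odd — violated.
ΔJ = 0, ±1 (not J=0↔0): J: 5/2 → 3/2, ΔJ = -1 — satisfied.
Rule(s) violated: parity, ΔS.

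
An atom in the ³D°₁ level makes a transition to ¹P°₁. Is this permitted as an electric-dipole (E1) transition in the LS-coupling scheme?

Reading off the term symbols: S 1→0, L 2→1, J 1→1, parity odd→odd.
Parity must change: odd → odd — violated.
ΔS = 0: S: 1 → 0 — violated.
ΔL = 0, ±1 (not L=0↔0): L: 2 → 1, ΔL = -1 — satisfied.
ΔJ = 0, ±1 (not J=0↔0): J: 1 → 1, ΔJ = +0 — satisfied.
Rule(s) violated: parity, ΔS.

forbidden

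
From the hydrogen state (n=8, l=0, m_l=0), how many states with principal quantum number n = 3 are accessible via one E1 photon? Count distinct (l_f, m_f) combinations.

3

E1 requires Δl = ±1, so l_f ∈ {-1, 1}; with 0 ≤ l_f ≤ n_f−1 = 2, the allowed l_f values are {1}.
For l_f = 1: m_f ∈ {m_i−1, m_i, m_i+1} ∩ [−1, 1] = {-1, 0, 1} → 3 states.
Total: 3.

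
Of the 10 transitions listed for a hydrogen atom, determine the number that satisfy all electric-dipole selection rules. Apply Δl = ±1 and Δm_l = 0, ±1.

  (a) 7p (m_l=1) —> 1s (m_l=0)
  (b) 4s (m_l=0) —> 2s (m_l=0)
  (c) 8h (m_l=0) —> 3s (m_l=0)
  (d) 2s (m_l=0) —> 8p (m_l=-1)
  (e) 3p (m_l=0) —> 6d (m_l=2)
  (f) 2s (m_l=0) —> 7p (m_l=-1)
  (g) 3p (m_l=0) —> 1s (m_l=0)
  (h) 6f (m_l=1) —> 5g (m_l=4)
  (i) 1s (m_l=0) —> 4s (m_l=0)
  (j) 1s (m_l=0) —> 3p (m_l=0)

(a) allowed
(b) forbidden — Δl = +0 (E1 requires Δl = ±1)
(c) forbidden — Δl = -5 (E1 requires Δl = ±1)
(d) allowed
(e) forbidden — Δm_l = +2 (E1 requires Δm_l = 0, ±1)
(f) allowed
(g) allowed
(h) forbidden — Δm_l = +3 (E1 requires Δm_l = 0, ±1)
(i) forbidden — Δl = +0 (E1 requires Δl = ±1)
(j) allowed
Total allowed: 5 of 10.

5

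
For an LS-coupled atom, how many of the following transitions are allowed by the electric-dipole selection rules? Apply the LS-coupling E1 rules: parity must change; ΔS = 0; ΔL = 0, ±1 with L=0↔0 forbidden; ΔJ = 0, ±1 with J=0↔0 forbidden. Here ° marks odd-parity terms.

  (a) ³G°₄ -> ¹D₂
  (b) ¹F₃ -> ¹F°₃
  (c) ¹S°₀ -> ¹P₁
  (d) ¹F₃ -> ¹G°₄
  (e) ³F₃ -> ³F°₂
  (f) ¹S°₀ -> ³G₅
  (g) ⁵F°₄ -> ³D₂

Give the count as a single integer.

4

(a) forbidden (ΔS, ΔL, ΔJ fail)
(b) allowed
(c) allowed
(d) allowed
(e) allowed
(f) forbidden (ΔS, ΔL, ΔJ fail)
(g) forbidden (ΔS, ΔJ fail)
Total allowed: 4 of 7.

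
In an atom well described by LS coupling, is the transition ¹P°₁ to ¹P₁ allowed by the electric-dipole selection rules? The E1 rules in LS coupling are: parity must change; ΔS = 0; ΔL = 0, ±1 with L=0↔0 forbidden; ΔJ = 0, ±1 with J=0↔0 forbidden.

Parity must change: odd → even — ✓.
ΔS = 0: S: 0 → 0 — ✓.
ΔL = 0, ±1 (not L=0↔0): L: 1 → 1, ΔL = +0 — ✓.
ΔJ = 0, ±1 (not J=0↔0): J: 1 → 1, ΔJ = +0 — ✓.
All four E1 rules are satisfied.

allowed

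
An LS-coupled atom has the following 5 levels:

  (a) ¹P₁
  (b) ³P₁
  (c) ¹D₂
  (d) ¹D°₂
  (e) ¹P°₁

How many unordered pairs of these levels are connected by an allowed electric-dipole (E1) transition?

4

(a)–(b): forbidden (parity, ΔS).
(a)–(c): forbidden (parity).
(a)–(d): allowed.
(a)–(e): allowed.
(b)–(c): forbidden (parity, ΔS).
(b)–(d): forbidden (ΔS).
(b)–(e): forbidden (ΔS).
(c)–(d): allowed.
(c)–(e): allowed.
(d)–(e): forbidden (parity).
Allowed pairs: 4 of 10.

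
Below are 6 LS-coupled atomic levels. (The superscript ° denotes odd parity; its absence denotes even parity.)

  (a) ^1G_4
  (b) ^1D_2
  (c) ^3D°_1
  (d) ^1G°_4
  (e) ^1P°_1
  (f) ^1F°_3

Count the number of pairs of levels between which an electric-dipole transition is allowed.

4

(a)–(b): forbidden (parity, ΔL, ΔJ).
(a)–(c): forbidden (ΔS, ΔL, ΔJ).
(a)–(d): allowed.
(a)–(e): forbidden (ΔL, ΔJ).
(a)–(f): allowed.
(b)–(c): forbidden (ΔS).
(b)–(d): forbidden (ΔL, ΔJ).
(b)–(e): allowed.
(b)–(f): allowed.
(c)–(d): forbidden (parity, ΔS, ΔL, ΔJ).
(c)–(e): forbidden (parity, ΔS).
(c)–(f): forbidden (parity, ΔS, ΔJ).
(d)–(e): forbidden (parity, ΔL, ΔJ).
(d)–(f): forbidden (parity).
(e)–(f): forbidden (parity, ΔL, ΔJ).
Allowed pairs: 4 of 15.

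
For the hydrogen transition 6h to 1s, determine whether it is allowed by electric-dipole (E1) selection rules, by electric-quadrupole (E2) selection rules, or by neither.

Δl = 0 − 5 = -5; l_i + l_f = 5.
E1 (Δl = ±1): not satisfied.
E2 (Δl = 0,±2, l_i+l_f ≥ 2): not satisfied.

neither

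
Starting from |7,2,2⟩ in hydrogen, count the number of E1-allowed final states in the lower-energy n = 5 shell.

E1 requires Δl = ±1, so l_f ∈ {1, 3}; with 0 ≤ l_f ≤ n_f−1 = 4, the allowed l_f values are {1, 3}.
For l_f = 1: m_f ∈ {m_i−1, m_i, m_i+1} ∩ [−1, 1] = {1} → 1 state.
For l_f = 3: m_f ∈ {m_i−1, m_i, m_i+1} ∩ [−3, 3] = {1, 2, 3} → 3 states.
Total: 4.

4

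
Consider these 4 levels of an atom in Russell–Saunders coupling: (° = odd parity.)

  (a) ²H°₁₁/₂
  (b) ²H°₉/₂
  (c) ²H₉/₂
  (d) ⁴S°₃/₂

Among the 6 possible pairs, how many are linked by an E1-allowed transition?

2

(a)–(b): forbidden (parity).
(a)–(c): allowed.
(a)–(d): forbidden (parity, ΔS, ΔL, ΔJ).
(b)–(c): allowed.
(b)–(d): forbidden (parity, ΔS, ΔL, ΔJ).
(c)–(d): forbidden (ΔS, ΔL, ΔJ).
Allowed pairs: 2 of 6.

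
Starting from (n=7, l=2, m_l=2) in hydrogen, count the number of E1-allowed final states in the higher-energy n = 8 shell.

E1 requires Δl = ±1, so l_f ∈ {1, 3}; with 0 ≤ l_f ≤ n_f−1 = 7, the allowed l_f values are {1, 3}.
For l_f = 1: m_f ∈ {m_i−1, m_i, m_i+1} ∩ [−1, 1] = {1} → 1 state.
For l_f = 3: m_f ∈ {m_i−1, m_i, m_i+1} ∩ [−3, 3] = {1, 2, 3} → 3 states.
Total: 4.

4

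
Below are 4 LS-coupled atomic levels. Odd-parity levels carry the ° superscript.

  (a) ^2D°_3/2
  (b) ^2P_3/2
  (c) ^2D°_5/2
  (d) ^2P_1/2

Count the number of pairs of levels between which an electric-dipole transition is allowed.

3

(a)–(b): allowed.
(a)–(c): forbidden (parity).
(a)–(d): allowed.
(b)–(c): allowed.
(b)–(d): forbidden (parity).
(c)–(d): forbidden (ΔJ).
Allowed pairs: 3 of 6.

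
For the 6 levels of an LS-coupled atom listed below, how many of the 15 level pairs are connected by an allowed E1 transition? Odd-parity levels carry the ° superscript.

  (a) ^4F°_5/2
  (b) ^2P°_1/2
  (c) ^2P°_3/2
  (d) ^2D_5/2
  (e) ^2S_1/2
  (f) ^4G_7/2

(a)–(b): forbidden (parity, ΔS, ΔL, ΔJ).
(a)–(c): forbidden (parity, ΔS, ΔL).
(a)–(d): forbidden (ΔS).
(a)–(e): forbidden (ΔS, ΔL, ΔJ).
(a)–(f): allowed.
(b)–(c): forbidden (parity).
(b)–(d): forbidden (ΔJ).
(b)–(e): allowed.
(b)–(f): forbidden (ΔS, ΔL, ΔJ).
(c)–(d): allowed.
(c)–(e): allowed.
(c)–(f): forbidden (ΔS, ΔL, ΔJ).
(d)–(e): forbidden (parity, ΔL, ΔJ).
(d)–(f): forbidden (parity, ΔS, ΔL).
(e)–(f): forbidden (parity, ΔS, ΔL, ΔJ).
Allowed pairs: 4 of 15.

4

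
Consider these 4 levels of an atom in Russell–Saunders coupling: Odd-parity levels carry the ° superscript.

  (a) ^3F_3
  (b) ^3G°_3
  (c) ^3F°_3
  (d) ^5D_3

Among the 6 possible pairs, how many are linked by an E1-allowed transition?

2

(a)–(b): allowed.
(a)–(c): allowed.
(a)–(d): forbidden (parity, ΔS).
(b)–(c): forbidden (parity).
(b)–(d): forbidden (ΔS, ΔL).
(c)–(d): forbidden (ΔS).
Allowed pairs: 2 of 6.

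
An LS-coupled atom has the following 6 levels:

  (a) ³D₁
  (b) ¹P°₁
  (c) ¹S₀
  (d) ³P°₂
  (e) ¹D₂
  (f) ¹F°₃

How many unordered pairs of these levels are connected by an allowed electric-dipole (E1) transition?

(a)–(b): forbidden (ΔS).
(a)–(c): forbidden (parity, ΔS, ΔL).
(a)–(d): allowed.
(a)–(e): forbidden (parity, ΔS).
(a)–(f): forbidden (ΔS, ΔJ).
(b)–(c): allowed.
(b)–(d): forbidden (parity, ΔS).
(b)–(e): allowed.
(b)–(f): forbidden (parity, ΔL, ΔJ).
(c)–(d): forbidden (ΔS, ΔJ).
(c)–(e): forbidden (parity, ΔL, ΔJ).
(c)–(f): forbidden (ΔL, ΔJ).
(d)–(e): forbidden (ΔS).
(d)–(f): forbidden (parity, ΔS, ΔL).
(e)–(f): allowed.
Allowed pairs: 4 of 15.

4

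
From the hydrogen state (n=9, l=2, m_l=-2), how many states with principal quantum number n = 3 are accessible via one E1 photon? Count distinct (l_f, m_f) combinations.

1

E1 requires Δl = ±1, so l_f ∈ {1, 3}; with 0 ≤ l_f ≤ n_f−1 = 2, the allowed l_f values are {1}.
For l_f = 1: m_f ∈ {m_i−1, m_i, m_i+1} ∩ [−1, 1] = {-1} → 1 state.
Total: 1.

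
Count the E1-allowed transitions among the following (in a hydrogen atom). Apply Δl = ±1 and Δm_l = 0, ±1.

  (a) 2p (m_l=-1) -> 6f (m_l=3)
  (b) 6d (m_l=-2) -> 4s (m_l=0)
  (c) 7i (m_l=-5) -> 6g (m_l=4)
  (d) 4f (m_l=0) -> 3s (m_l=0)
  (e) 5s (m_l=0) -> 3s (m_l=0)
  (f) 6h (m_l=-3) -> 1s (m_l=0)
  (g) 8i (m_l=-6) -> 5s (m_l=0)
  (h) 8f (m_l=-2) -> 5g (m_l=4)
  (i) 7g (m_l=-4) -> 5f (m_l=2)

(a) forbidden — Δl = +2 (E1 requires Δl = ±1); Δm_l = +4 (E1 requires Δm_l = 0, ±1)
(b) forbidden — Δl = -2 (E1 requires Δl = ±1); Δm_l = +2 (E1 requires Δm_l = 0, ±1)
(c) forbidden — Δl = -2 (E1 requires Δl = ±1); Δm_l = +9 (E1 requires Δm_l = 0, ±1)
(d) forbidden — Δl = -3 (E1 requires Δl = ±1)
(e) forbidden — Δl = +0 (E1 requires Δl = ±1)
(f) forbidden — Δl = -5 (E1 requires Δl = ±1); Δm_l = +3 (E1 requires Δm_l = 0, ±1)
(g) forbidden — Δl = -6 (E1 requires Δl = ±1); Δm_l = +6 (E1 requires Δm_l = 0, ±1)
(h) forbidden — Δm_l = +6 (E1 requires Δm_l = 0, ±1)
(i) forbidden — Δm_l = +6 (E1 requires Δm_l = 0, ±1)
Total allowed: 0 of 9.

0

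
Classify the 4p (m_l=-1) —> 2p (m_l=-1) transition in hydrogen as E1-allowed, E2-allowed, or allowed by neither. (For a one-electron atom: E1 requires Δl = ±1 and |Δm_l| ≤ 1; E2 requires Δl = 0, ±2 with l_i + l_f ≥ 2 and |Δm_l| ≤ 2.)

E2

Δl = 1 − 1 = +0; l_i + l_f = 2.
Δm_l = +0.
E1 (Δl = ±1, |Δm_l| ≤ 1): not satisfied.
E2 (Δl = 0,±2, l_i+l_f ≥ 2, |Δm_l| ≤ 2): satisfied.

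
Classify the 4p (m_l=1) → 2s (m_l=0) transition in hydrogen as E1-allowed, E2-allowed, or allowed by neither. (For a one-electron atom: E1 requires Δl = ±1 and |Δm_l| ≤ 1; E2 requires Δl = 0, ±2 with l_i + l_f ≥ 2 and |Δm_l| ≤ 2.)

Δl = 0 − 1 = -1; l_i + l_f = 1.
Δm_l = -1.
E1 (Δl = ±1, |Δm_l| ≤ 1): satisfied.
E2 (Δl = 0,±2, l_i+l_f ≥ 2, |Δm_l| ≤ 2): not satisfied.

E1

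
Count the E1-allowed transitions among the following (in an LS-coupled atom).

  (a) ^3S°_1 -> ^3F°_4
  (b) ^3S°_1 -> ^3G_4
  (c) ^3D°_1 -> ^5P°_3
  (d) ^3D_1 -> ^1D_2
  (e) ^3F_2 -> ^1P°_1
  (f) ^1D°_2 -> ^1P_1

(a) forbidden (parity, ΔL, ΔJ fail)
(b) forbidden (ΔL, ΔJ fail)
(c) forbidden (parity, ΔS, ΔJ fail)
(d) forbidden (parity, ΔS fail)
(e) forbidden (ΔS, ΔL fail)
(f) allowed
Total allowed: 1 of 6.

1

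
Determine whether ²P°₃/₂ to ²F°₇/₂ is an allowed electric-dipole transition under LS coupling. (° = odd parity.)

ΔS = 0: S: 1/2 → 1/2 — ok.
ΔL = 0, ±1 (not L=0↔0): L: 1 → 3, ΔL = +2 — fails.
Parity must change: odd → odd — fails.
ΔJ = 0, ±1 (not J=0↔0): J: 3/2 → 7/2, ΔJ = +2 — fails.
Rule(s) violated: parity, ΔL, ΔJ.

forbidden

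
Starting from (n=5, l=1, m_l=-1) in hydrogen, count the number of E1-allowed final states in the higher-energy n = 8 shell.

E1 requires Δl = ±1, so l_f ∈ {0, 2}; with 0 ≤ l_f ≤ n_f−1 = 7, the allowed l_f values are {0, 2}.
For l_f = 0: m_f ∈ {m_i−1, m_i, m_i+1} ∩ [−0, 0] = {0} → 1 state.
For l_f = 2: m_f ∈ {m_i−1, m_i, m_i+1} ∩ [−2, 2] = {-2, -1, 0} → 3 states.
Total: 4.

4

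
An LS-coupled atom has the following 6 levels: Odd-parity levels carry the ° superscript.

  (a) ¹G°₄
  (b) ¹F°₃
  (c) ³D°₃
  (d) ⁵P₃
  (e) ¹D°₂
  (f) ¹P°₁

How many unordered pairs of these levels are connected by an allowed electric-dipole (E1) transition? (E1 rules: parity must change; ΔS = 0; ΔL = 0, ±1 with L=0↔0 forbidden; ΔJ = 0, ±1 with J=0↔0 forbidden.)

(a)–(b): forbidden (parity).
(a)–(c): forbidden (parity, ΔS, ΔL).
(a)–(d): forbidden (ΔS, ΔL).
(a)–(e): forbidden (parity, ΔL, ΔJ).
(a)–(f): forbidden (parity, ΔL, ΔJ).
(b)–(c): forbidden (parity, ΔS).
(b)–(d): forbidden (ΔS, ΔL).
(b)–(e): forbidden (parity).
(b)–(f): forbidden (parity, ΔL, ΔJ).
(c)–(d): forbidden (ΔS).
(c)–(e): forbidden (parity, ΔS).
(c)–(f): forbidden (parity, ΔS, ΔJ).
(d)–(e): forbidden (ΔS).
(d)–(f): forbidden (ΔS, ΔJ).
(e)–(f): forbidden (parity).
Allowed pairs: 0 of 15.

0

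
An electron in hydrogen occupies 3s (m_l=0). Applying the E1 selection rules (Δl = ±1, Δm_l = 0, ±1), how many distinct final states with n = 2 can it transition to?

3

E1 requires Δl = ±1, so l_f ∈ {-1, 1}; with 0 ≤ l_f ≤ n_f−1 = 1, the allowed l_f values are {1}.
For l_f = 1: m_f ∈ {m_i−1, m_i, m_i+1} ∩ [−1, 1] = {-1, 0, 1} → 3 states.
Total: 3.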